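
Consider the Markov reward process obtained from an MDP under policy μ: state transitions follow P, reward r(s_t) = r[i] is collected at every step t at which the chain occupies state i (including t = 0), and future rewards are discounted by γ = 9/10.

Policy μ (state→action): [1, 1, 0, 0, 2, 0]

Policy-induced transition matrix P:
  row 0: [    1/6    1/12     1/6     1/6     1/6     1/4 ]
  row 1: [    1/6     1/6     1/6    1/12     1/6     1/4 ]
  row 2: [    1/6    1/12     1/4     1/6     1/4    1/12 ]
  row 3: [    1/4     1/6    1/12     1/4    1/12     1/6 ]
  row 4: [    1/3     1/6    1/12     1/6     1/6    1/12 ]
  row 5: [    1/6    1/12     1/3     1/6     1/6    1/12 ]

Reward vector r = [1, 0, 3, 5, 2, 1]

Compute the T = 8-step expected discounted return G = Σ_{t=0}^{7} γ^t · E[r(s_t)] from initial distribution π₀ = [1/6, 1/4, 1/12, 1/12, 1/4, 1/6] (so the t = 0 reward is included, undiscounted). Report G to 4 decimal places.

t=0: π = [0.1667, 0.2500, 0.0833, 0.0833, 0.2500, 0.1667], E[r] = 1.5000, γ^t·E[r] = 1.500000, running G = 1.500000
t=1: π = [0.2153, 0.1319, 0.1736, 0.1528, 0.1667, 0.1597], E[r] = 1.9931, γ^t·E[r] = 1.793750, running G = 3.293750
t=2: π = [0.2072, 0.1209, 0.1811, 0.1684, 0.1684, 0.1539], E[r] = 2.0833, γ^t·E[r] = 1.687500, running G = 4.981250
t=3: π = [0.2088, 0.1215, 0.1793, 0.1706, 0.1677, 0.1521], E[r] = 2.0874, γ^t·E[r] = 1.521738, running G = 6.502988
t=4: π = [0.2088, 0.1217, 0.1788, 0.1708, 0.1674, 0.1526], E[r] = 2.0863, γ^t·E[r] = 1.368826, running G = 7.871814
t=5: π = [0.2088, 0.1217, 0.1788, 0.1708, 0.1673, 0.1526], E[r] = 2.0864, γ^t·E[r] = 1.231969, running G = 9.103784
t=6: π = [0.2088, 0.1216, 0.1788, 0.1708, 0.1673, 0.1526], E[r] = 2.0864, γ^t·E[r] = 1.108797, running G = 10.212581
t=7: π = [0.2088, 0.1216, 0.1788, 0.1708, 0.1673, 0.1526], E[r] = 2.0864, γ^t·E[r] = 0.997919, running G = 11.210500

G = 11.2105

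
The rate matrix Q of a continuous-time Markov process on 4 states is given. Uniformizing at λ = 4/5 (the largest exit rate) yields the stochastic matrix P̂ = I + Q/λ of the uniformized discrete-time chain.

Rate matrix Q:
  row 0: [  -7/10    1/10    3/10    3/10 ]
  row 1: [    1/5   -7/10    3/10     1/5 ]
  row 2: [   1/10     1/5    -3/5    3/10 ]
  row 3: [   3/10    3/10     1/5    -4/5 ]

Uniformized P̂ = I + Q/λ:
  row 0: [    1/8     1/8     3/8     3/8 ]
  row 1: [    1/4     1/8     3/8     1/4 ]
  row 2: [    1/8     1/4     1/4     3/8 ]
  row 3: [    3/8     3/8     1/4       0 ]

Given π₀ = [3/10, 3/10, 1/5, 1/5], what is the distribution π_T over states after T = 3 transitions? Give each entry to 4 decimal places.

π = [0.2168, 0.2256, 0.3059, 0.2518]

t=0: π = [0.3000, 0.3000, 0.2000, 0.2000]
t=1: π = [0.2125, 0.2000, 0.3250, 0.2625]
t=2: π = [0.2156, 0.2313, 0.3016, 0.2516]
t=3: π = [0.2168, 0.2256, 0.3059, 0.2518]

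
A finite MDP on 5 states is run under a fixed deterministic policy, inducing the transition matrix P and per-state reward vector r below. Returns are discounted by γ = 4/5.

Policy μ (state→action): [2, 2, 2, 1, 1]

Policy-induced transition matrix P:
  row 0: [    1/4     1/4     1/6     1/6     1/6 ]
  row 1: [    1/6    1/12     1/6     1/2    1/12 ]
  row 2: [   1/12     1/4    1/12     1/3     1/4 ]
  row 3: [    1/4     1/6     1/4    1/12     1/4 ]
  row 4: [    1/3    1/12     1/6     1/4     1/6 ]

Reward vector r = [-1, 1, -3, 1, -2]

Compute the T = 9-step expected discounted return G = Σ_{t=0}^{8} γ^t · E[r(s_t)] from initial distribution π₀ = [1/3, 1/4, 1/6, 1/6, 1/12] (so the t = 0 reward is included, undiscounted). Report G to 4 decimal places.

t=0: π = [0.3333, 0.2500, 0.1667, 0.1667, 0.0833], E[r] = -0.5833, γ^t·E[r] = -0.583333, running G = -0.583333
t=1: π = [0.2083, 0.1806, 0.1667, 0.2708, 0.1736], E[r] = -0.6042, γ^t·E[r] = -0.483333, running G = -1.066667
t=2: π = [0.2216, 0.1684, 0.1753, 0.2465, 0.1881], E[r] = -0.7089, γ^t·E[r] = -0.453704, running G = -1.520370
t=3: π = [0.2224, 0.1700, 0.1726, 0.2472, 0.1878], E[r] = -0.6986, γ^t·E[r] = -0.357679, running G = -1.878049
t=4: π = [0.2227, 0.1698, 0.1729, 0.2472, 0.1875], E[r] = -0.6994, γ^t·E[r] = -0.286463, running G = -2.164512
t=5: π = [0.2227, 0.1699, 0.1729, 0.2471, 0.1875], E[r] = -0.6993, γ^t·E[r] = -0.229155, running G = -2.393667
t=6: π = [0.2227, 0.1698, 0.1729, 0.2471, 0.1875], E[r] = -0.6993, γ^t·E[r] = -0.183307, running G = -2.576973
t=7: π = [0.2227, 0.1698, 0.1729, 0.2471, 0.1875], E[r] = -0.6993, γ^t·E[r] = -0.146651, running G = -2.723624
t=8: π = [0.2227, 0.1698, 0.1729, 0.2471, 0.1875], E[r] = -0.6993, γ^t·E[r] = -0.117320, running G = -2.840944

G = -2.8409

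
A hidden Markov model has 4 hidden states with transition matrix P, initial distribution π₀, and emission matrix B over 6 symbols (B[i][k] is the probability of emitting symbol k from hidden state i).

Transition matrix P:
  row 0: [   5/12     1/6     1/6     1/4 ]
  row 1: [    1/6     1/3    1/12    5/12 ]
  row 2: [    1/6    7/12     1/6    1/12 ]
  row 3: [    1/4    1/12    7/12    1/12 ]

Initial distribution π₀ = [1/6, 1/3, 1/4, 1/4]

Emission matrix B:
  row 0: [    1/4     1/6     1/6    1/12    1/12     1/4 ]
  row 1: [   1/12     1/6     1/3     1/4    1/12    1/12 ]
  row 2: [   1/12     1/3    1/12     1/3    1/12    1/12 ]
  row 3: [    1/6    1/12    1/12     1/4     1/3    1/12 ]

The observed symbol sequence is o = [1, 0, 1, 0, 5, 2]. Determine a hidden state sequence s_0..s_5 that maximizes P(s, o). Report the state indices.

path = [1, 3, 2, 0, 0, 0]

t=0: δ = [2.778e-02, 5.556e-02, 8.333e-02, 2.083e-02]  (obs o_0=1)
t=1: δ = [3.472e-03, 4.051e-03, 1.157e-03, 3.858e-03]  ψ = [2, 2, 2, 1]  (obs o_1=0)
t=2: δ = [2.411e-04, 2.251e-04, 7.502e-04, 1.407e-04]  ψ = [0, 1, 3, 1]  (obs o_2=1)
t=3: δ = [3.126e-05, 3.647e-05, 1.042e-05, 1.563e-05]  ψ = [2, 2, 2, 1]  (obs o_3=0)
t=4: δ = [3.256e-06, 1.013e-06, 7.597e-07, 1.266e-06]  ψ = [0, 1, 3, 1]  (obs o_4=5)
t=5: δ = [2.261e-07, 1.809e-07, 6.155e-08, 6.783e-08]  ψ = [0, 0, 3, 0]  (obs o_5=2)
backtrack: best end state = 0; path = [1, 3, 2, 0, 0, 0]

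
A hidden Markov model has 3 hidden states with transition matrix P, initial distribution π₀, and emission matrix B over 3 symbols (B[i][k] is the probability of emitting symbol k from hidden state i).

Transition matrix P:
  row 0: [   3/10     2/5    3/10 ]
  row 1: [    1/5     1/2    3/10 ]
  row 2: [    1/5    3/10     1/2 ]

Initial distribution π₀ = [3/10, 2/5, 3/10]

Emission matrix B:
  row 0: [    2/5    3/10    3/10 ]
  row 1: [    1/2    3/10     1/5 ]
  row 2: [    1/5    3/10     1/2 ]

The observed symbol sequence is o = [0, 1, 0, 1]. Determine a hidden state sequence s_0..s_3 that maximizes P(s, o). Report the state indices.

t=0: δ = [1.200e-01, 2.000e-01, 6.000e-02]  (obs o_0=0)
t=1: δ = [1.200e-02, 3.000e-02, 1.800e-02]  ψ = [1, 1, 1]  (obs o_1=1)
t=2: δ = [2.400e-03, 7.500e-03, 1.800e-03]  ψ = [1, 1, 1]  (obs o_2=0)
t=3: δ = [4.500e-04, 1.125e-03, 6.750e-04]  ψ = [1, 1, 1]  (obs o_3=1)
backtrack: best end state = 1; path = [1, 1, 1, 1]

path = [1, 1, 1, 1]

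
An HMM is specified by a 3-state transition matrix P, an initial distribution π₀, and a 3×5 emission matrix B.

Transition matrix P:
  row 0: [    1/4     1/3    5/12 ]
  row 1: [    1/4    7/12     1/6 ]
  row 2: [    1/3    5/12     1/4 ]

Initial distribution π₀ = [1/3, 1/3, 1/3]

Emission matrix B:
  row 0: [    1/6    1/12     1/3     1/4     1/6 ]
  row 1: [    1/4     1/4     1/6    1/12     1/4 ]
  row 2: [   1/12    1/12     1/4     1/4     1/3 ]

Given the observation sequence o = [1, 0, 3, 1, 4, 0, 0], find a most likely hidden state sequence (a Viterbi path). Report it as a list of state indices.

t=0: δ = [2.778e-02, 8.333e-02, 2.778e-02]  (obs o_0=1)
t=1: δ = [3.472e-03, 1.215e-02, 1.157e-03]  ψ = [1, 1, 1]  (obs o_1=0)
t=2: δ = [7.595e-04, 5.908e-04, 5.064e-04]  ψ = [1, 1, 1]  (obs o_2=3)
t=3: δ = [1.582e-05, 8.615e-05, 2.637e-05]  ψ = [0, 1, 0]  (obs o_3=1)
t=4: δ = [3.590e-06, 1.256e-05, 4.786e-06]  ψ = [1, 1, 1]  (obs o_4=4)
t=5: δ = [5.235e-07, 1.832e-06, 1.745e-07]  ψ = [1, 1, 1]  (obs o_5=0)
t=6: δ = [7.634e-08, 2.672e-07, 2.545e-08]  ψ = [1, 1, 1]  (obs o_6=0)
backtrack: best end state = 1; path = [1, 1, 1, 1, 1, 1, 1]

path = [1, 1, 1, 1, 1, 1, 1]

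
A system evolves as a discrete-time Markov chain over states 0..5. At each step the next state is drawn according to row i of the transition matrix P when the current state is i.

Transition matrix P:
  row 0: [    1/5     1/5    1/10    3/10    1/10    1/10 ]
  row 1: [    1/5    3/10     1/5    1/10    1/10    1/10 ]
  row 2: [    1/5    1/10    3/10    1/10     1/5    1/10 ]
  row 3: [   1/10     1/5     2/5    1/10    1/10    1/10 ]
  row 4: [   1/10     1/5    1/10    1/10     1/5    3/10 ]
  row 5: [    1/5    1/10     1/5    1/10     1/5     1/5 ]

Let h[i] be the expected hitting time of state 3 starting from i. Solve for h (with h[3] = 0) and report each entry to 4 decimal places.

First-step conditioning: h[3] = 0; for i ≠ 3, h[i] = 1 + Σ_k P[i][k]·h[k].
  h[0] = 1 + 1/5·h[0] + 1/5·h[1] + 1/10·h[2] + 1/10·h[4] + 1/10·h[5]
  h[1] = 1 + 1/5·h[0] + 3/10·h[1] + 1/5·h[2] + 1/10·h[4] + 1/10·h[5]
  h[2] = 1 + 1/5·h[0] + 1/10·h[1] + 3/10·h[2] + 1/5·h[4] + 1/10·h[5]
  h[4] = 1 + 1/10·h[0] + 1/5·h[1] + 1/10·h[2] + 1/5·h[4] + 3/10·h[5]
  h[5] = 1 + 1/5·h[0] + 1/10·h[1] + 1/5·h[2] + 1/5·h[4] + 1/5·h[5]
Solving the 5×5 linear system over states ≠ 3 gives exactly h = [426/73, 1598/219, 534/73, 0, 1634/219, 534/73] (h[3] = 0 is the target).

h = [5.8356, 7.2968, 7.3151, 0.0000, 7.4612, 7.3151]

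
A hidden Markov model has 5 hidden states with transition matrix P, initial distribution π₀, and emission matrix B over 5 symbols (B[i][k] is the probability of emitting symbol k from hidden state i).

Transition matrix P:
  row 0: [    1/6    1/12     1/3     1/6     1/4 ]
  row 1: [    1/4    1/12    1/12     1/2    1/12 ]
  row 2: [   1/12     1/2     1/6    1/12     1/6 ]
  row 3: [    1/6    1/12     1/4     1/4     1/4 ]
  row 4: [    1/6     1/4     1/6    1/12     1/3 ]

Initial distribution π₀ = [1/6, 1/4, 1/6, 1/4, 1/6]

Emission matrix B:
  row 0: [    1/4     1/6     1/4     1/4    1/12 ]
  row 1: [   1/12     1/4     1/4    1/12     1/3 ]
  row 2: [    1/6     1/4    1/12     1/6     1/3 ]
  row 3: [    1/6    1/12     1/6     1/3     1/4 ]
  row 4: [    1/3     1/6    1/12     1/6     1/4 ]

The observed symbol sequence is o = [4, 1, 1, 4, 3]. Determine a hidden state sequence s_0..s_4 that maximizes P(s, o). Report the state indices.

t=0: δ = [1.389e-02, 8.333e-02, 5.556e-02, 6.250e-02, 4.167e-02]  (obs o_0=4)
t=1: δ = [3.472e-03, 6.944e-03, 3.906e-03, 3.472e-03, 2.604e-03]  ψ = [1, 2, 3, 1, 3]  (obs o_1=1)
t=2: δ = [2.894e-04, 4.883e-04, 2.894e-04, 2.894e-04, 1.447e-04]  ψ = [1, 2, 0, 1, 0]  (obs o_2=1)
t=3: δ = [1.017e-05, 4.823e-05, 3.215e-05, 6.104e-05, 1.808e-05]  ψ = [1, 2, 0, 1, 0]  (obs o_3=4)
t=4: δ = [3.014e-06, 1.340e-06, 2.543e-06, 8.038e-06, 2.543e-06]  ψ = [1, 2, 3, 1, 3]  (obs o_4=3)
backtrack: best end state = 3; path = [1, 0, 2, 1, 3]

path = [1, 0, 2, 1, 3]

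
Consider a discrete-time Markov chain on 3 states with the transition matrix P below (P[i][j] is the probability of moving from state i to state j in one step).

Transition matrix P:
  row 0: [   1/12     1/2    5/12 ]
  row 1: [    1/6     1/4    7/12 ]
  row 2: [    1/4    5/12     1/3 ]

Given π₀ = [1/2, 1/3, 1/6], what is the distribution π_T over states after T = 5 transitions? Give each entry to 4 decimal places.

t=0: π = [0.5000, 0.3333, 0.1667]
t=1: π = [0.1389, 0.4028, 0.4583]
t=2: π = [0.1933, 0.3611, 0.4456]
t=3: π = [0.1877, 0.3726, 0.4397]
t=4: π = [0.1877, 0.3702, 0.4421]
t=5: π = [0.1879, 0.3706, 0.4415]

π = [0.1879, 0.3706, 0.4415]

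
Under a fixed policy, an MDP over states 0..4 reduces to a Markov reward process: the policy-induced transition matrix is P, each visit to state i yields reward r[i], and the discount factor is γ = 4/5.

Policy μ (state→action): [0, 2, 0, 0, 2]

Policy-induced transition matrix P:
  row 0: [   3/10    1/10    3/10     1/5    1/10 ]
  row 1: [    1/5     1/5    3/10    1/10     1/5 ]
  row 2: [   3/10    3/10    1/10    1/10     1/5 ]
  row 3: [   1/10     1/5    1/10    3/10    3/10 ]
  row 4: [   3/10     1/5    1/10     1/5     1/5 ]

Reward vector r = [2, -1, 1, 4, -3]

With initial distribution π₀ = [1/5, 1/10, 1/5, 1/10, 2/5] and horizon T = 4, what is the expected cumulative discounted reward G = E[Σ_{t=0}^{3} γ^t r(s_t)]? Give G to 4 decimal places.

G = 0.9518

t=0: π = [0.2000, 0.1000, 0.2000, 0.1000, 0.4000], E[r] = -0.3000, γ^t·E[r] = -0.300000, running G = -0.300000
t=1: π = [0.2700, 0.2000, 0.1600, 0.1800, 0.1900], E[r] = 0.6500, γ^t·E[r] = 0.520000, running G = 0.220000
t=2: π = [0.2440, 0.1890, 0.1940, 0.1820, 0.1910], E[r] = 0.6480, γ^t·E[r] = 0.414720, running G = 0.634720
t=3: π = [0.2447, 0.1950, 0.1866, 0.1799, 0.1938], E[r] = 0.6192, γ^t·E[r] = 0.317030, running G = 0.951750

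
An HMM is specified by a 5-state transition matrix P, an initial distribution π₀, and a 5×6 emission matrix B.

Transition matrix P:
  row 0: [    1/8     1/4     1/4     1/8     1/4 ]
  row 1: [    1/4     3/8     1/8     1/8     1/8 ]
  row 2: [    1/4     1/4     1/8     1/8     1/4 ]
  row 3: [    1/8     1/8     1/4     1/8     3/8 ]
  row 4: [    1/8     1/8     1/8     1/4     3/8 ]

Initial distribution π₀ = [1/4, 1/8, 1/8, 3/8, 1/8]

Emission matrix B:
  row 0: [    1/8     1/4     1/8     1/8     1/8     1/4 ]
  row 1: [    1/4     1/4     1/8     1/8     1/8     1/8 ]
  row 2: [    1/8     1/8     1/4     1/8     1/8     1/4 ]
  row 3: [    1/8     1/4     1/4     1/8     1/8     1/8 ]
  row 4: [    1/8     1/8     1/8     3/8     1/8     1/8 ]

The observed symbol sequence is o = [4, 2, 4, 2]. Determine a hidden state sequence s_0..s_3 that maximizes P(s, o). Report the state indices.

t=0: δ = [3.125e-02, 1.562e-02, 1.562e-02, 4.688e-02, 1.562e-02]  (obs o_0=4)
t=1: δ = [7.324e-04, 9.766e-04, 2.930e-03, 1.465e-03, 2.197e-03]  ψ = [3, 0, 3, 3, 3]  (obs o_1=2)
t=2: δ = [9.155e-05, 9.155e-05, 4.578e-05, 6.866e-05, 1.030e-04]  ψ = [2, 2, 2, 4, 4]  (obs o_2=4)
t=3: δ = [2.861e-06, 4.292e-06, 5.722e-06, 6.437e-06, 4.828e-06]  ψ = [1, 1, 0, 4, 4]  (obs o_3=2)
backtrack: best end state = 3; path = [3, 4, 4, 3]

path = [3, 4, 4, 3]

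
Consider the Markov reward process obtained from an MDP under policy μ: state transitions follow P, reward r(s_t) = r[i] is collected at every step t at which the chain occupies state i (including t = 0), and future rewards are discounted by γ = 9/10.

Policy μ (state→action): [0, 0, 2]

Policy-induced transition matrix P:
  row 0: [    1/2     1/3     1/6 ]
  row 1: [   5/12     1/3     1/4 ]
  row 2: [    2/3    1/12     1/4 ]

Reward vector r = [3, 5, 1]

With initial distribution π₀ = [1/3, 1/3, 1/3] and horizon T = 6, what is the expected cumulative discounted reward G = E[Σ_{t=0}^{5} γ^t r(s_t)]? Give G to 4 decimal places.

t=0: π = [0.3333, 0.3333, 0.3333], E[r] = 3.0000, γ^t·E[r] = 3.000000, running G = 3.000000
t=1: π = [0.5278, 0.2500, 0.2222], E[r] = 3.0556, γ^t·E[r] = 2.750000, running G = 5.750000
t=2: π = [0.5162, 0.2778, 0.2060], E[r] = 3.1435, γ^t·E[r] = 2.546250, running G = 8.296250
t=3: π = [0.5112, 0.2818, 0.2070], E[r] = 3.1497, γ^t·E[r] = 2.296125, running G = 10.592375
t=4: π = [0.5110, 0.2816, 0.2074], E[r] = 3.1484, γ^t·E[r] = 2.065648, running G = 12.658023
t=5: π = [0.5111, 0.2815, 0.2074], E[r] = 3.1481, γ^t·E[r] = 1.858942, running G = 14.516965

G = 14.5170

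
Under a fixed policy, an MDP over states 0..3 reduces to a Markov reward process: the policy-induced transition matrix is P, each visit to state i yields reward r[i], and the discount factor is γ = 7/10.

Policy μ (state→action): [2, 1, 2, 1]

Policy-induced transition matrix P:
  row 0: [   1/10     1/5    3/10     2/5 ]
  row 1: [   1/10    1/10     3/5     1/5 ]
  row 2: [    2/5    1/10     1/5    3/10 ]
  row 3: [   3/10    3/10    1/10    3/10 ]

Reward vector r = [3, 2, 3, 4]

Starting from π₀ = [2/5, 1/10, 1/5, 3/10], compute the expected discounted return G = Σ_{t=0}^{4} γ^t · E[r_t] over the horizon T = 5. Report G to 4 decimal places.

G = 8.7365

t=0: π = [0.4000, 0.1000, 0.2000, 0.3000], E[r] = 3.2000, γ^t·E[r] = 3.200000, running G = 3.200000
t=1: π = [0.2200, 0.2000, 0.2500, 0.3300], E[r] = 3.1300, γ^t·E[r] = 2.191000, running G = 5.391000
t=2: π = [0.2410, 0.1880, 0.2690, 0.3020], E[r] = 3.1140, γ^t·E[r] = 1.525860, running G = 6.916860
t=3: π = [0.2411, 0.1845, 0.2691, 0.3053], E[r] = 3.1208, γ^t·E[r] = 1.070434, running G = 7.987294
t=4: π = [0.2418, 0.1852, 0.2674, 0.3057], E[r] = 3.1205, γ^t·E[r] = 0.749230, running G = 8.736524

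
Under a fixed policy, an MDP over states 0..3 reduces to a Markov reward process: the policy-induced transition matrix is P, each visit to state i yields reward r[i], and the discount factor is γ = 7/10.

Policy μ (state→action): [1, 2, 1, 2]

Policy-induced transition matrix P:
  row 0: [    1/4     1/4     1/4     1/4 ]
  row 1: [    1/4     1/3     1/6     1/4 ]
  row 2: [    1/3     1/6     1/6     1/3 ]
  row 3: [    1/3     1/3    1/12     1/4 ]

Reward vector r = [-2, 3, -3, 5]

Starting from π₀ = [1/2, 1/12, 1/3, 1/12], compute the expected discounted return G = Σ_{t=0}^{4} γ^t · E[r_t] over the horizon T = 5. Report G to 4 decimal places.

G = 0.4759

t=0: π = [0.5000, 0.0833, 0.3333, 0.0833], E[r] = -1.3333, γ^t·E[r] = -1.333333, running G = -1.333333
t=1: π = [0.2847, 0.2361, 0.2014, 0.2778], E[r] = 0.9236, γ^t·E[r] = 0.646528, running G = -0.686806
t=2: π = [0.2899, 0.2760, 0.1672, 0.2668], E[r] = 1.0804, γ^t·E[r] = 0.529416, running G = -0.157390
t=3: π = [0.2862, 0.2813, 0.1686, 0.2639], E[r] = 1.0855, γ^t·E[r] = 0.372311, running G = 0.214921
t=4: π = [0.2860, 0.2814, 0.1685, 0.2640], E[r] = 1.0868, γ^t·E[r] = 0.260931, running G = 0.475853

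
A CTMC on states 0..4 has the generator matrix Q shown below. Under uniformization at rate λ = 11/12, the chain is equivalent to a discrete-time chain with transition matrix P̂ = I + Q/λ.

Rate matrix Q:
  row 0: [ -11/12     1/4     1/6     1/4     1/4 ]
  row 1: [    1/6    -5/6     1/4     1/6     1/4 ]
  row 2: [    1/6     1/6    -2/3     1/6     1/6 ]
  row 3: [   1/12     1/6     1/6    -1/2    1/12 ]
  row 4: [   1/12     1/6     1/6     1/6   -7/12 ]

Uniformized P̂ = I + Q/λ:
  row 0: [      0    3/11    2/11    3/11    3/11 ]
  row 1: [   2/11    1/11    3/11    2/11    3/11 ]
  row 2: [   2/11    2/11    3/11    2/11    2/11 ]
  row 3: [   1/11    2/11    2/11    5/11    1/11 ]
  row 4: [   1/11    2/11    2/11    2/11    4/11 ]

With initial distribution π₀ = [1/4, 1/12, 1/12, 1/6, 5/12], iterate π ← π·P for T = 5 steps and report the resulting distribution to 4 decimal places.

π = [0.1161, 0.1764, 0.2176, 0.2644, 0.2255]

t=0: π = [0.2500, 0.0833, 0.0833, 0.1667, 0.4167]
t=1: π = [0.0833, 0.1970, 0.1970, 0.2500, 0.2727]
t=2: π = [0.1191, 0.1715, 0.2176, 0.2576, 0.2342]
t=3: π = [0.1155, 0.1771, 0.2172, 0.2629, 0.2274]
t=4: π = [0.1163, 0.1762, 0.2177, 0.2640, 0.2259]
t=5: π = [0.1161, 0.1764, 0.2176, 0.2644, 0.2255]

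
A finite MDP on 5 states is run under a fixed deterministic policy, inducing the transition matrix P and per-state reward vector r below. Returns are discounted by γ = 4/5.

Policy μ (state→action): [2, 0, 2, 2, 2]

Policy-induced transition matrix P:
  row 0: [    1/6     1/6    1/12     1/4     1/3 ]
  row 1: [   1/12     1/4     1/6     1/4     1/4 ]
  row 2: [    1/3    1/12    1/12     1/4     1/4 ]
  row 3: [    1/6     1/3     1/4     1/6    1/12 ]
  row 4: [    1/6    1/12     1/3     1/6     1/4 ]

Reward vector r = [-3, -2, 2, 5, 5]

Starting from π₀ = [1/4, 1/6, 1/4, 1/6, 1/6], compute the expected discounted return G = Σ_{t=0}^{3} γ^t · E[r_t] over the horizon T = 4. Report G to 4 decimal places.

G = 4.4066

t=0: π = [0.2500, 0.1667, 0.2500, 0.1667, 0.1667], E[r] = 1.0833, γ^t·E[r] = 1.083333, running G = 1.083333
t=1: π = [0.1944, 0.1736, 0.1667, 0.2222, 0.2431], E[r] = 1.7292, γ^t·E[r] = 1.383333, running G = 2.466667
t=2: π = [0.1800, 0.1840, 0.1956, 0.2112, 0.2292], E[r] = 1.6852, γ^t·E[r] = 1.078519, running G = 3.545185
t=3: π = [0.1839, 0.1818, 0.1912, 0.2133, 0.2298], E[r] = 1.6824, γ^t·E[r] = 0.861383, running G = 4.406568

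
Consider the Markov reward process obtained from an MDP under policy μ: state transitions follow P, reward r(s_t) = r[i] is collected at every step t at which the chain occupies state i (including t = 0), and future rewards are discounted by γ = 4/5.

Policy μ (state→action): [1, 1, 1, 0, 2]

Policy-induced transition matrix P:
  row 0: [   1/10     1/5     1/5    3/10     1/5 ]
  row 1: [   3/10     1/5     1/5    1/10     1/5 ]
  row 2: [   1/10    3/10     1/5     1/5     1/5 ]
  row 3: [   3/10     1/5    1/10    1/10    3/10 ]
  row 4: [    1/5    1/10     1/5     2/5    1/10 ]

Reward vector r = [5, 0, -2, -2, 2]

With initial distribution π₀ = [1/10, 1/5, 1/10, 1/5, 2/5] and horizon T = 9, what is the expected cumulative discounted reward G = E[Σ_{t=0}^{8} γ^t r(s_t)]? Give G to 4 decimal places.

t=0: π = [0.1000, 0.2000, 0.1000, 0.2000, 0.4000], E[r] = 0.7000, γ^t·E[r] = 0.700000, running G = 0.700000
t=1: π = [0.2200, 0.1700, 0.1800, 0.2500, 0.1800], E[r] = 0.6000, γ^t·E[r] = 0.480000, running G = 1.180000
t=2: π = [0.2020, 0.2000, 0.1750, 0.2160, 0.2070], E[r] = 0.6420, γ^t·E[r] = 0.410880, running G = 1.590880
t=3: π = [0.2039, 0.1968, 0.1784, 0.2200, 0.2009], E[r] = 0.6245, γ^t·E[r] = 0.319744, running G = 1.910624
t=4: π = [0.2035, 0.1978, 0.1780, 0.2189, 0.2019], E[r] = 0.6273, γ^t·E[r] = 0.256938, running G = 2.167562
t=5: π = [0.2035, 0.1976, 0.1781, 0.2191, 0.2017], E[r] = 0.6266, γ^t·E[r] = 0.205338, running G = 2.372900
t=6: π = [0.2035, 0.1976, 0.1781, 0.2190, 0.2017], E[r] = 0.6268, γ^t·E[r] = 0.164301, running G = 2.537201
t=7: π = [0.2035, 0.1976, 0.1781, 0.2190, 0.2017], E[r] = 0.6267, γ^t·E[r] = 0.131436, running G = 2.668637
t=8: π = [0.2035, 0.1976, 0.1781, 0.2190, 0.2017], E[r] = 0.6267, γ^t·E[r] = 0.105149, running G = 2.773786

G = 2.7738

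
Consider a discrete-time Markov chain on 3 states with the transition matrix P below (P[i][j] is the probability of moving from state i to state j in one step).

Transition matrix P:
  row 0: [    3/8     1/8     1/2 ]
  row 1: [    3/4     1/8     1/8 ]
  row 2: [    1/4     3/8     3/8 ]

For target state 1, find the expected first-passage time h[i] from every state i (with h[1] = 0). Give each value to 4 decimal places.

First-step conditioning: h[1] = 0; for i ≠ 1, h[i] = 1 + Σ_k P[i][k]·h[k].
  h[0] = 1 + 3/8·h[0] + 1/2·h[2]
  h[2] = 1 + 1/4·h[0] + 3/8·h[2]
Solving the 2×2 linear system over states ≠ 1 gives exactly h = [72/17, 0, 56/17] (h[1] = 0 is the target).

h = [4.2353, 0.0000, 3.2941]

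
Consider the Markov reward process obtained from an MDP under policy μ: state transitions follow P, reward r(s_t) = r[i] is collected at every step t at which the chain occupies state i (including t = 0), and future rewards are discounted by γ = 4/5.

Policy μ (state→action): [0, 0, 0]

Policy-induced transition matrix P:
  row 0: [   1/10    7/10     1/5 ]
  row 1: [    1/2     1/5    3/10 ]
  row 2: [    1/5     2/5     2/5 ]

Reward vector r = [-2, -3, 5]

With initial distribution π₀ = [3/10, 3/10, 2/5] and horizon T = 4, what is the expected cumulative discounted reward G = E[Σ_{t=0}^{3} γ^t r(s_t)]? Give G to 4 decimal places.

G = -0.0318

t=0: π = [0.3000, 0.3000, 0.4000], E[r] = 0.5000, γ^t·E[r] = 0.500000, running G = 0.500000
t=1: π = [0.2600, 0.4300, 0.3100], E[r] = -0.2600, γ^t·E[r] = -0.208000, running G = 0.292000
t=2: π = [0.3030, 0.3920, 0.3050], E[r] = -0.2570, γ^t·E[r] = -0.164480, running G = 0.127520
t=3: π = [0.2873, 0.4125, 0.3002], E[r] = -0.3111, γ^t·E[r] = -0.159283, running G = -0.031763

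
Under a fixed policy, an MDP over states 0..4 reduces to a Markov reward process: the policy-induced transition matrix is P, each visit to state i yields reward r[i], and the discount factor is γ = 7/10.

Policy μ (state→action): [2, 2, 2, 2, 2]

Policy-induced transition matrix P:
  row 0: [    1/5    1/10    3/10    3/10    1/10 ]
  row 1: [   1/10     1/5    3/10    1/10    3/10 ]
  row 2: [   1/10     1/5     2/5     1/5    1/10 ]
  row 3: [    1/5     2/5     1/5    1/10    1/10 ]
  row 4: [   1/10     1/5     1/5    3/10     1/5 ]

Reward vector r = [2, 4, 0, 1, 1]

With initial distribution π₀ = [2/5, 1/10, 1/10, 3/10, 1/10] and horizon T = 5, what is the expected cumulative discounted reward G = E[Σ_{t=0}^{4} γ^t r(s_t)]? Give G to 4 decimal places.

G = 4.3169

t=0: π = [0.4000, 0.1000, 0.1000, 0.3000, 0.1000], E[r] = 1.6000, γ^t·E[r] = 1.600000, running G = 1.600000
t=1: π = [0.1700, 0.2200, 0.2700, 0.2100, 0.1300], E[r] = 1.5600, γ^t·E[r] = 1.092000, running G = 2.692000
t=2: π = [0.1380, 0.2250, 0.2930, 0.1870, 0.1570], E[r] = 1.5200, γ^t·E[r] = 0.744800, running G = 3.436800
t=3: π = [0.1325, 0.2236, 0.2949, 0.1883, 0.1607], E[r] = 1.5084, γ^t·E[r] = 0.517381, running G = 3.954181
t=4: π = [0.1321, 0.2244, 0.2946, 0.1881, 0.1608], E[r] = 1.5107, γ^t·E[r] = 0.362724, running G = 4.316905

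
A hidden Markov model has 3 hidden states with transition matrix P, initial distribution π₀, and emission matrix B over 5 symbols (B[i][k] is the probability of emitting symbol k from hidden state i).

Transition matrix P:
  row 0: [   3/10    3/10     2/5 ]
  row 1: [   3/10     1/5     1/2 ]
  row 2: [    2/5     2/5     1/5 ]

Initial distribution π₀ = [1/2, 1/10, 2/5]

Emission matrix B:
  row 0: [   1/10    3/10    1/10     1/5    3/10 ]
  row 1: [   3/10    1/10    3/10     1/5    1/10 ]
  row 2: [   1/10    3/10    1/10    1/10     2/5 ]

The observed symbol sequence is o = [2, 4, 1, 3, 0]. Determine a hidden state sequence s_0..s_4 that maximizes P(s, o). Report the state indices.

t=0: δ = [5.000e-02, 3.000e-02, 4.000e-02]  (obs o_0=2)
t=1: δ = [4.800e-03, 1.600e-03, 8.000e-03]  ψ = [2, 2, 0]  (obs o_1=4)
t=2: δ = [9.600e-04, 3.200e-04, 5.760e-04]  ψ = [2, 2, 0]  (obs o_2=1)
t=3: δ = [5.760e-05, 5.760e-05, 3.840e-05]  ψ = [0, 0, 0]  (obs o_3=3)
t=4: δ = [1.728e-06, 5.184e-06, 2.880e-06]  ψ = [0, 0, 1]  (obs o_4=0)
backtrack: best end state = 1; path = [0, 2, 0, 0, 1]

path = [0, 2, 0, 0, 1]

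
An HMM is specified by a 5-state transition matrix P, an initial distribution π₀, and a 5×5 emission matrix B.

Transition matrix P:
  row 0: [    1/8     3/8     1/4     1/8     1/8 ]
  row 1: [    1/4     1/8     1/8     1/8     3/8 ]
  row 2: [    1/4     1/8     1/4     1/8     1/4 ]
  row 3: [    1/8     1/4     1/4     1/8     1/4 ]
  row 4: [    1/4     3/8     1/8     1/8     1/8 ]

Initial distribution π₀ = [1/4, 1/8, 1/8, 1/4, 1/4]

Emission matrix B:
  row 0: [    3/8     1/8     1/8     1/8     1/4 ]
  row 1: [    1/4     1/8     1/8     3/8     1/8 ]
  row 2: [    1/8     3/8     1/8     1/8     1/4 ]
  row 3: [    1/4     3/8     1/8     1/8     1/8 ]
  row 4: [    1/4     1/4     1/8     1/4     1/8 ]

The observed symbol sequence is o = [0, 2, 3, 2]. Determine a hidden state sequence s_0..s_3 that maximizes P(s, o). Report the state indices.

path = [0, 1, 4, 1]

t=0: δ = [9.375e-02, 3.125e-02, 1.562e-02, 6.250e-02, 6.250e-02]  (obs o_0=0)
t=1: δ = [1.953e-03, 4.395e-03, 2.930e-03, 1.465e-03, 1.953e-03]  ψ = [4, 0, 0, 0, 3]  (obs o_1=2)
t=2: δ = [1.373e-04, 2.747e-04, 9.155e-05, 6.866e-05, 4.120e-04]  ψ = [1, 0, 2, 1, 1]  (obs o_2=3)
t=3: δ = [1.287e-05, 1.931e-05, 6.437e-06, 6.437e-06, 1.287e-05]  ψ = [4, 4, 4, 4, 1]  (obs o_3=2)
backtrack: best end state = 1; path = [0, 1, 4, 1]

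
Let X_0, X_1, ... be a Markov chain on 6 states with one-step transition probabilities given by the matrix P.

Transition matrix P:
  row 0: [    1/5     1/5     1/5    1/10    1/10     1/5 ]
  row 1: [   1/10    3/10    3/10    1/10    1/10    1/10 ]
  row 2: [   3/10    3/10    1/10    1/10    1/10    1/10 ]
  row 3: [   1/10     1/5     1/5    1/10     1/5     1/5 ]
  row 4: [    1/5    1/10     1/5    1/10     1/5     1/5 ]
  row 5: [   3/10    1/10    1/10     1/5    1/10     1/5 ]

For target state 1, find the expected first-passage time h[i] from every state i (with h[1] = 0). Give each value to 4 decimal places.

First-step conditioning: h[1] = 0; for i ≠ 1, h[i] = 1 + Σ_k P[i][k]·h[k].
  h[0] = 1 + 1/5·h[0] + 1/5·h[2] + 1/10·h[3] + 1/10·h[4] + 1/5·h[5]
  h[2] = 1 + 3/10·h[0] + 1/10·h[2] + 1/10·h[3] + 1/10·h[4] + 1/10·h[5]
  h[3] = 1 + 1/10·h[0] + 1/5·h[2] + 1/10·h[3] + 1/5·h[4] + 1/5·h[5]
  h[4] = 1 + 1/5·h[0] + 1/5·h[2] + 1/10·h[3] + 1/5·h[4] + 1/5·h[5]
  h[5] = 1 + 3/10·h[0] + 1/10·h[2] + 1/5·h[3] + 1/10·h[4] + 1/5·h[5]
Solving the 5×5 linear system over states ≠ 1 gives exactly h = [98100/18221, 0, 88190/18221, 14170/2603, 109000/18221, 109010/18221] (h[1] = 0 is the target).

h = [5.3839, 0.0000, 4.8400, 5.4437, 5.9821, 5.9827]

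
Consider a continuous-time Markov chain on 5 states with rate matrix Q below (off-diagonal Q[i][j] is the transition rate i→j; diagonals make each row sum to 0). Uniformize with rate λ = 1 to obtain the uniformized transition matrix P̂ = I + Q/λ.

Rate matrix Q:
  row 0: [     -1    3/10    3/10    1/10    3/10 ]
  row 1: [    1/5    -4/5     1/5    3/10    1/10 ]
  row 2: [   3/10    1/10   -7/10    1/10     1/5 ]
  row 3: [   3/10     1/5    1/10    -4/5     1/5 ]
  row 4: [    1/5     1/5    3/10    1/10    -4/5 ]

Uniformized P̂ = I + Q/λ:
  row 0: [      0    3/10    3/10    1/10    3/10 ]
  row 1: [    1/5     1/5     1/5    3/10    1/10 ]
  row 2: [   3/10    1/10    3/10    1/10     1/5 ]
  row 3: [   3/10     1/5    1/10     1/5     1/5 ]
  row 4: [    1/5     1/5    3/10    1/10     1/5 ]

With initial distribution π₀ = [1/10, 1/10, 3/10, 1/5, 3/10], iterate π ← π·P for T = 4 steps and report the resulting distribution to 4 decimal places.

π = [0.2001, 0.1952, 0.2497, 0.1542, 0.2008]

t=0: π = [0.1000, 0.1000, 0.3000, 0.2000, 0.3000]
t=1: π = [0.2300, 0.1800, 0.2500, 0.1400, 0.2000]
t=2: π = [0.1930, 0.1980, 0.2540, 0.1500, 0.2050]
t=3: π = [0.2018, 0.1939, 0.2502, 0.1546, 0.1995]
t=4: π = [0.2001, 0.1952, 0.2497, 0.1542, 0.2008]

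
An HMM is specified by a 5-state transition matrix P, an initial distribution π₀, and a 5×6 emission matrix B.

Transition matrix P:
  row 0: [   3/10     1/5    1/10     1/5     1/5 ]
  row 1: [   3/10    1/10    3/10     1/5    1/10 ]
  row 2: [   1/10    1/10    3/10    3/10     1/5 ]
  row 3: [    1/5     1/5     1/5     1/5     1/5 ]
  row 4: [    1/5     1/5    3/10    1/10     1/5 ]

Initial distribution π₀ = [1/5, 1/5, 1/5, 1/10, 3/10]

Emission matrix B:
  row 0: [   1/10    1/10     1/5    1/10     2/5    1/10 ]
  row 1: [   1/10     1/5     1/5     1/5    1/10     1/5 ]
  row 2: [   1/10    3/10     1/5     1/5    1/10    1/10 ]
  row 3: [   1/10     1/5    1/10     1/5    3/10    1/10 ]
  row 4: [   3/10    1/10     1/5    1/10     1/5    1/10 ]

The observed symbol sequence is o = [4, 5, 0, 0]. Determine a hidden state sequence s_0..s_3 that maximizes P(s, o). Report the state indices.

path = [0, 0, 4, 4]

t=0: δ = [8.000e-02, 2.000e-02, 2.000e-02, 3.000e-02, 6.000e-02]  (obs o_0=4)
t=1: δ = [2.400e-03, 3.200e-03, 1.800e-03, 1.600e-03, 1.600e-03]  ψ = [0, 0, 4, 0, 0]  (obs o_1=5)
t=2: δ = [9.600e-05, 4.800e-05, 9.600e-05, 6.400e-05, 1.440e-04]  ψ = [1, 0, 1, 1, 0]  (obs o_2=0)
t=3: δ = [2.880e-06, 2.880e-06, 4.320e-06, 2.880e-06, 8.640e-06]  ψ = [0, 4, 4, 2, 4]  (obs o_3=0)
backtrack: best end state = 4; path = [0, 0, 4, 4]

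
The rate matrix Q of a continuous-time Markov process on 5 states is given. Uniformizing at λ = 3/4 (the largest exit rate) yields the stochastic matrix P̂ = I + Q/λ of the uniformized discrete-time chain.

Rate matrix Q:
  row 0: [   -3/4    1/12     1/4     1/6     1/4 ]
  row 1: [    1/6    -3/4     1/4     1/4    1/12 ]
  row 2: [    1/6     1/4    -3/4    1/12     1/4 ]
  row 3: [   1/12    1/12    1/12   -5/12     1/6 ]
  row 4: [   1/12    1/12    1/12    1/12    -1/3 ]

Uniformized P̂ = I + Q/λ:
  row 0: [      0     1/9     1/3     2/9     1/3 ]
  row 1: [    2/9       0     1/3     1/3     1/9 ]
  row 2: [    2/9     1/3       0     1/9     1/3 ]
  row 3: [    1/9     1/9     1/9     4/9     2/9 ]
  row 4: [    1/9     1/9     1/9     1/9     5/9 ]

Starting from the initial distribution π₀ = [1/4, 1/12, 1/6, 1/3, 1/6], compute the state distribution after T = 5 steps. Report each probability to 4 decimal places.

t=0: π = [0.2500, 0.0833, 0.1667, 0.3333, 0.1667]
t=1: π = [0.1111, 0.1389, 0.1667, 0.2685, 0.3148]
t=2: π = [0.1327, 0.1327, 0.1481, 0.2438, 0.3426]
t=3: π = [0.1276, 0.1293, 0.1536, 0.2366, 0.3529]
t=4: π = [0.1284, 0.1309, 0.1511, 0.2329, 0.3567]
t=5: π = [0.1282, 0.1302, 0.1519, 0.2321, 0.3576]

π = [0.1282, 0.1302, 0.1519, 0.2321, 0.3576]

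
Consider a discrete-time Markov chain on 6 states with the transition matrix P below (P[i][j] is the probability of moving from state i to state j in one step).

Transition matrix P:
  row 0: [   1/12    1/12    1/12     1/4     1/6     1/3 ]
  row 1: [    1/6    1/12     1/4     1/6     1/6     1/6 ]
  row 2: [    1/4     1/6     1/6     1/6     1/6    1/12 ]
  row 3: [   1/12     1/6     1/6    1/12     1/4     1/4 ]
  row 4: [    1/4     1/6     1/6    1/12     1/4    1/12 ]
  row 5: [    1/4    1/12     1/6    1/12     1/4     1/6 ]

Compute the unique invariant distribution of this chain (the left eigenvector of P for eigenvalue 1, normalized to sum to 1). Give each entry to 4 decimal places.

π = [0.1855, 0.1259, 0.1617, 0.1382, 0.2106, 0.1781]

Balance equations π_j = Σ_i π_i·P[i][j]:
  π_0 = 1/12·π_0 + 1/6·π_1 + 1/4·π_2 + 1/12·π_3 + 1/4·π_4 + 1/4·π_5
  π_1 = 1/12·π_0 + 1/12·π_1 + 1/6·π_2 + 1/6·π_3 + 1/6·π_4 + 1/12·π_5
  π_2 = 1/12·π_0 + 1/4·π_1 + 1/6·π_2 + 1/6·π_3 + 1/6·π_4 + 1/6·π_5
  π_3 = 1/4·π_0 + 1/6·π_1 + 1/6·π_2 + 1/12·π_3 + 1/12·π_4 + 1/12·π_5
  π_4 = 1/6·π_0 + 1/6·π_1 + 1/6·π_2 + 1/4·π_3 + 1/4·π_4 + 1/4·π_5
  normalize: π_0 + π_1 + π_2 + π_3 + π_4 + π_5 = 1
Solving the linear system gives exactly π = [27356/147433, 18/143, 23839/147433, 40757/294866, 62091/294866, 26256/147433].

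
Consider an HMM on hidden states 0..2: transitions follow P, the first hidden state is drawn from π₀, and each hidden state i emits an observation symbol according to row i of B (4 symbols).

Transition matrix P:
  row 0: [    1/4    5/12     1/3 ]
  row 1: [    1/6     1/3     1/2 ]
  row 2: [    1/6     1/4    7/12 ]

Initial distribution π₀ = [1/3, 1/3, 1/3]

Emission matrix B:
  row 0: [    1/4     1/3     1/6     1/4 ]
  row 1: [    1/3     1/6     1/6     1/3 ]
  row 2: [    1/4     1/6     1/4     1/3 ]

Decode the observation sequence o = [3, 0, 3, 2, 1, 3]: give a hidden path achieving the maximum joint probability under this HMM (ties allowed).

t=0: δ = [8.333e-02, 1.111e-01, 1.111e-01]  (obs o_0=3)
t=1: δ = [5.208e-03, 1.235e-02, 1.620e-02]  ψ = [0, 1, 2]  (obs o_1=0)
t=2: δ = [6.752e-04, 1.372e-03, 3.151e-03]  ψ = [2, 1, 2]  (obs o_2=3)
t=3: δ = [8.752e-05, 1.313e-04, 4.595e-04]  ψ = [2, 2, 2]  (obs o_3=2)
t=4: δ = [2.553e-05, 1.915e-05, 4.467e-05]  ψ = [2, 2, 2]  (obs o_4=1)
t=5: δ = [1.861e-06, 3.723e-06, 8.686e-06]  ψ = [2, 2, 2]  (obs o_5=3)
backtrack: best end state = 2; path = [2, 2, 2, 2, 2, 2]

path = [2, 2, 2, 2, 2, 2]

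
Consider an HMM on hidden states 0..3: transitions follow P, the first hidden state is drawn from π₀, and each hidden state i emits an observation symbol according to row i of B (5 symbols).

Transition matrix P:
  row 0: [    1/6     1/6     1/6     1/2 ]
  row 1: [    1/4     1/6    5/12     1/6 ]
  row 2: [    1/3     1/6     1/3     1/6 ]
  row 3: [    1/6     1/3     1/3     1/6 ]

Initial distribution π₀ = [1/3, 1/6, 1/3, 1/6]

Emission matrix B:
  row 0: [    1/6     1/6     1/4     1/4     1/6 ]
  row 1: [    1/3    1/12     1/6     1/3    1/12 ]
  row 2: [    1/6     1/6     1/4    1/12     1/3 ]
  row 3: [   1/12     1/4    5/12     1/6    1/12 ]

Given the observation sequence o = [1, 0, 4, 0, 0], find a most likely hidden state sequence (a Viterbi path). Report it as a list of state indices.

path = [3, 1, 2, 1, 2]

t=0: δ = [5.556e-02, 1.389e-02, 5.556e-02, 4.167e-02]  (obs o_0=1)
t=1: δ = [3.086e-03, 4.630e-03, 3.086e-03, 2.315e-03]  ψ = [2, 3, 2, 0]  (obs o_1=0)
t=2: δ = [1.929e-04, 6.430e-05, 6.430e-04, 1.286e-04]  ψ = [1, 1, 1, 0]  (obs o_2=4)
t=3: δ = [3.572e-05, 3.572e-05, 3.572e-05, 8.931e-06]  ψ = [2, 2, 2, 2]  (obs o_3=0)
t=4: δ = [1.985e-06, 1.985e-06, 2.481e-06, 1.488e-06]  ψ = [2, 0, 1, 0]  (obs o_4=0)
backtrack: best end state = 2; path = [3, 1, 2, 1, 2]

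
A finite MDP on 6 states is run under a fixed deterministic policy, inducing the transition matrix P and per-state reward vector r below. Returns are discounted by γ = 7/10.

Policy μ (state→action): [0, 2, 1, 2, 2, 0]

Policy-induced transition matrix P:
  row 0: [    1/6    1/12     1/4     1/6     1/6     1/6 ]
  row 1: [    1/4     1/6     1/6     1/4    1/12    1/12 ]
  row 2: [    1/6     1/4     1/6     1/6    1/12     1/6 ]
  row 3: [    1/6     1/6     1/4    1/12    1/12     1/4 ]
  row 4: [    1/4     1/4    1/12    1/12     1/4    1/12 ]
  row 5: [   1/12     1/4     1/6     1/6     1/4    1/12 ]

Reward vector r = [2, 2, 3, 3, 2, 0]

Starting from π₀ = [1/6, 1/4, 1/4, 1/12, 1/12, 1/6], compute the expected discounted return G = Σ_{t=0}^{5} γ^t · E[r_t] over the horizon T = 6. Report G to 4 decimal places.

t=0: π = [0.1667, 0.2500, 0.2500, 0.0833, 0.0833, 0.1667], E[r] = 2.0000, γ^t·E[r] = 2.000000, running G = 2.000000
t=1: π = [0.1806, 0.1944, 0.1806, 0.1736, 0.1389, 0.1319], E[r] = 2.0903, γ^t·E[r] = 1.463194, running G = 3.463194
t=2: π = [0.1834, 0.1892, 0.1846, 0.1568, 0.1435, 0.1424], E[r] = 2.0567, γ^t·E[r] = 1.007789, running G = 4.470984
t=3: π = [0.1825, 0.1906, 0.1831, 0.1574, 0.1463, 0.1401], E[r] = 2.0602, γ^t·E[r] = 0.706644, running G = 5.177627
t=4: π = [0.1831, 0.1906, 0.1828, 0.1572, 0.1463, 0.1400], E[r] = 2.0600, γ^t·E[r] = 0.494601, running G = 5.672229
t=5: π = [0.1831, 0.1905, 0.1828, 0.1573, 0.1463, 0.1400], E[r] = 2.0600, γ^t·E[r] = 0.346229, running G = 6.018458

G = 6.0185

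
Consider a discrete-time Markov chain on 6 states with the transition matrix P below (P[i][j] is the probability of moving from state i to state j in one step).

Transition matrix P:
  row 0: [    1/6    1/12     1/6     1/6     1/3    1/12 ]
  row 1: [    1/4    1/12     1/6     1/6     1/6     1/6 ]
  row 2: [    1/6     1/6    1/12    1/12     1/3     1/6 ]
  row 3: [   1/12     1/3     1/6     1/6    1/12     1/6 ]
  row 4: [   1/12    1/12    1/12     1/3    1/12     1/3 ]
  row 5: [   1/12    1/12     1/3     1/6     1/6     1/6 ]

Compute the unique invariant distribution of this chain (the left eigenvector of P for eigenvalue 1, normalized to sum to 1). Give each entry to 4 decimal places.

Balance equations π_j = Σ_i π_i·P[i][j]:
  π_0 = 1/6·π_0 + 1/4·π_1 + 1/6·π_2 + 1/12·π_3 + 1/12·π_4 + 1/12·π_5
  π_1 = 1/12·π_0 + 1/12·π_1 + 1/6·π_2 + 1/3·π_3 + 1/12·π_4 + 1/12·π_5
  π_2 = 1/6·π_0 + 1/6·π_1 + 1/12·π_2 + 1/6·π_3 + 1/12·π_4 + 1/3·π_5
  π_3 = 1/6·π_0 + 1/6·π_1 + 1/12·π_2 + 1/6·π_3 + 1/3·π_4 + 1/6·π_5
  π_4 = 1/3·π_0 + 1/6·π_1 + 1/3·π_2 + 1/12·π_3 + 1/12·π_4 + 1/6·π_5
  normalize: π_0 + π_1 + π_2 + π_3 + π_4 + π_5 = 1
Solving the linear system gives exactly π = [4342/32831, 9407/65662, 5524/32831, 6029/32831, 6105/32831, 12255/65662].

π = [0.1323, 0.1433, 0.1683, 0.1836, 0.1860, 0.1866]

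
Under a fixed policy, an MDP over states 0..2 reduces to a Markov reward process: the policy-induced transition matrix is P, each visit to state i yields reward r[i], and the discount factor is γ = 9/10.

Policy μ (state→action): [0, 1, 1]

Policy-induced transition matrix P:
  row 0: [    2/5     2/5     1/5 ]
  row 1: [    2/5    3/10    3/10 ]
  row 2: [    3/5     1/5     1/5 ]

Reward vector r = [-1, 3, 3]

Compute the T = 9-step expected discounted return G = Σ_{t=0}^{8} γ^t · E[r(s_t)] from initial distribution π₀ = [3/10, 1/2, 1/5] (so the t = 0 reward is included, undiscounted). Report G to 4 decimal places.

G = 8.0365

t=0: π = [0.3000, 0.5000, 0.2000], E[r] = 1.8000, γ^t·E[r] = 1.800000, running G = 1.800000
t=1: π = [0.4400, 0.3100, 0.2500], E[r] = 1.2400, γ^t·E[r] = 1.116000, running G = 2.916000
t=2: π = [0.4500, 0.3190, 0.2310], E[r] = 1.2000, γ^t·E[r] = 0.972000, running G = 3.888000
t=3: π = [0.4462, 0.3219, 0.2319], E[r] = 1.2152, γ^t·E[r] = 0.885881, running G = 4.773881
t=4: π = [0.4464, 0.3214, 0.2322], E[r] = 1.2145, γ^t·E[r] = 0.796820, running G = 5.570701
t=5: π = [0.4464, 0.3214, 0.2321], E[r] = 1.2142, γ^t·E[r] = 0.717001, running G = 6.287702
t=6: π = [0.4464, 0.3214, 0.2321], E[r] = 1.2143, γ^t·E[r] = 0.645321, running G = 6.933024
t=7: π = [0.4464, 0.3214, 0.2321], E[r] = 1.2143, γ^t·E[r] = 0.580789, running G = 7.513813
t=8: π = [0.4464, 0.3214, 0.2321], E[r] = 1.2143, γ^t·E[r] = 0.522710, running G = 8.036523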